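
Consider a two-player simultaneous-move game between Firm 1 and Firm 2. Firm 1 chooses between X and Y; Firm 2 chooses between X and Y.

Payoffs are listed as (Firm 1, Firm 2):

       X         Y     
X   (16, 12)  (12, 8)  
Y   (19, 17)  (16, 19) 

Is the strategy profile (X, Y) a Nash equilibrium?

At (X, Y), Firm 1 earns 12; switching to Y would give 16, so Firm 1 would deviate.
Firm 2 earns 8; switching to X would give 12, so Firm 2 would deviate.
Since at least one player can profitably deviate, this is not a Nash equilibrium.

No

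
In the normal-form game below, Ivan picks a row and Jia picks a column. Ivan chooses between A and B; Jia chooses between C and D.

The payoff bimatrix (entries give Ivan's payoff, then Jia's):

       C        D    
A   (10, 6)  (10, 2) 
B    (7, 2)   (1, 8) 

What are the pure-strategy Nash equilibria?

(A, C): Ivan gets 10 ≥ 7 from B, and Jia gets 6 ≥ 2 from D — Nash equilibrium.
(A, D): Jia prefers C (6 > 2) — not an equilibrium.
(B, C): Ivan prefers A (10 > 7); Jia prefers D (8 > 2) — not an equilibrium.
(B, D): Ivan prefers A (10 > 1) — not an equilibrium.

(A, C)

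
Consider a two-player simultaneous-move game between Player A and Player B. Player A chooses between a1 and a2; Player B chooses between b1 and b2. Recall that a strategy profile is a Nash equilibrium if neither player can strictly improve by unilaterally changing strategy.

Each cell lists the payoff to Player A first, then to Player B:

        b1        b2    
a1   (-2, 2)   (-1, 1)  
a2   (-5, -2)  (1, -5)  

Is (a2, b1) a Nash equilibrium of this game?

No

At (a2, b1), Player A earns -5; switching to a1 would give -2, so Player A would deviate.
Player B earns -2; switching to b2 would give -5, so Player B has no profitable deviation.
Since at least one player can profitably deviate, this is not a Nash equilibrium.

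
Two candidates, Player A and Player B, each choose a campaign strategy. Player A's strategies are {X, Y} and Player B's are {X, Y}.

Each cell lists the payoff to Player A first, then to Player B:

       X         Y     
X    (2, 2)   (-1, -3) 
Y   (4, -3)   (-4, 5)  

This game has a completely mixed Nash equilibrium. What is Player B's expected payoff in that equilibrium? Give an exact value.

First find x, the probability Player A plays X, from Player B's indifference between X and Y: 2x − 3(1−x) = −3x + 5(1−x), giving x = 8/13.
Since Player B is indifferent in equilibrium, Player B's expected payoff equals the payoff from either column against (8/13, 5/13). Using X: 2(8/13) − 3(5/13) = 1/13.

1/13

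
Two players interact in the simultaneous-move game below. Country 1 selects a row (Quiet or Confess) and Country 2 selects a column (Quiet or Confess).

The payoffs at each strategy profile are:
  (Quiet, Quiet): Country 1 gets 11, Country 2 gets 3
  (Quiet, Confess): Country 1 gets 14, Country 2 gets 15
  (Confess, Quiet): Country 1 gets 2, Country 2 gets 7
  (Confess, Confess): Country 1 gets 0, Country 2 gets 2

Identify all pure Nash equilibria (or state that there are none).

(Quiet, Quiet): Country 2 prefers Confess (15 > 3) — not an equilibrium.
(Quiet, Confess): Country 1 gets 14 ≥ 0 from Confess, and Country 2 gets 15 ≥ 3 from Quiet — Nash equilibrium.
(Confess, Quiet): Country 1 prefers Quiet (11 > 2) — not an equilibrium.
(Confess, Confess): Country 1 prefers Quiet (14 > 0); Country 2 prefers Quiet (7 > 2) — not an equilibrium.

(Quiet, Confess)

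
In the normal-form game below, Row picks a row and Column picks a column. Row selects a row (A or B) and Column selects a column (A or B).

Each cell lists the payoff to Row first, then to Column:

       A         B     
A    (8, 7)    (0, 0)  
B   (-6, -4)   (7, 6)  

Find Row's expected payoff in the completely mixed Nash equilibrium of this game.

First find q, the probability Column plays A, from Row's indifference between A and B: 8q = −6q + 7(1−q), giving q = 1/3.
Since Row is indifferent in equilibrium, Row's expected payoff equals the payoff from either row against (1/3, 2/3). Using A: 8(1/3) = 8/3.

8/3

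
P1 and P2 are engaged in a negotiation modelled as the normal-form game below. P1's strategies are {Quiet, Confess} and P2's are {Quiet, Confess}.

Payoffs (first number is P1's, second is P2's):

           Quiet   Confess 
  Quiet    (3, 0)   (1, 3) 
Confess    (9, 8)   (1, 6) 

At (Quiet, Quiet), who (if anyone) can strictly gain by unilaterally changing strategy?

P1 at (Quiet, Quiet) earns 3; deviating to Confess yields 9 — a strict improvement.
P2 earns 0; deviating to Confess yields 3 — a strict improvement.
Both P1 and P2 have strictly profitable deviations.

Both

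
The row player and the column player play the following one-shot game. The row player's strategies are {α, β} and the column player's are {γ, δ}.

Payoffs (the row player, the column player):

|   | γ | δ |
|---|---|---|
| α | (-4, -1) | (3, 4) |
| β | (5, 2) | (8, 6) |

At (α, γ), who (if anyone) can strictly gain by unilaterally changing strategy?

Both

The row player at (α, γ) earns -4; deviating to β yields 5 — a strict improvement.
The column player earns -1; deviating to δ yields 4 — a strict improvement.
Both the row player and the column player have strictly profitable deviations.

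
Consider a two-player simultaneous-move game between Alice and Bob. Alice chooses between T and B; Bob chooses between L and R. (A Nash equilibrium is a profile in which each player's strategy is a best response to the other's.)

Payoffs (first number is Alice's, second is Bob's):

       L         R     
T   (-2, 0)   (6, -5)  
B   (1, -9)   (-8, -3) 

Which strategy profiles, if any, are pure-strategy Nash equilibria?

(T, L): Alice prefers B (1 > -2) — not an equilibrium.
(T, R): Bob prefers L (0 > -5) — not an equilibrium.
(B, L): Bob prefers R (-3 > -9) — not an equilibrium.
(B, R): Alice prefers T (6 > -8) — not an equilibrium.

none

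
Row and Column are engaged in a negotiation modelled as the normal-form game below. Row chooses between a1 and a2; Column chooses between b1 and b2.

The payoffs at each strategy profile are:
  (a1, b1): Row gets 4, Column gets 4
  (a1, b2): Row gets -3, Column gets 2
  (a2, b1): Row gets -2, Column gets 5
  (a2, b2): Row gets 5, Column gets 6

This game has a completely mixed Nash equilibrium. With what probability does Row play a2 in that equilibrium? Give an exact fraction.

2/3

Let r be the probability that Row plays a1. In a completely mixed equilibrium, Column must be indifferent between b1 and b2.
Column's expected payoff from b1 is 4r + 5(1−r); from b2 it is 2r + 6(1−r).
Setting these equal: −r + 5 = −4r + 6, so r = 1/3.
Therefore Row plays a2 with probability 1 − 1/3 = 2/3.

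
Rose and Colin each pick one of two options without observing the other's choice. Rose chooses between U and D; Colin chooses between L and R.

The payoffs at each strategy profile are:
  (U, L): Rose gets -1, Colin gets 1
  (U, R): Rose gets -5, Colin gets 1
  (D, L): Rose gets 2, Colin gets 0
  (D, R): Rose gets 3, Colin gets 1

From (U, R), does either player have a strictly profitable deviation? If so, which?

Rose

Rose at (U, R) earns -5; deviating to D yields 3 — a strict improvement.
Colin earns 1; deviating to L yields 1 — not better.
Only Rose has a strictly profitable deviation.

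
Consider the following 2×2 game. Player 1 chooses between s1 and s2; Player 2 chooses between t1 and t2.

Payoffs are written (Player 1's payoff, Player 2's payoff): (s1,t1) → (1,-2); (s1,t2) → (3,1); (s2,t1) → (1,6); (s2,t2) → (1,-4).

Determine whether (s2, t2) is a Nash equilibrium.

At (s2, t2), Player 1 earns 1; switching to s1 would give 3, so Player 1 would deviate.
Player 2 earns -4; switching to t1 would give 6, so Player 2 would deviate.
Since at least one player can profitably deviate, this is not a Nash equilibrium.

No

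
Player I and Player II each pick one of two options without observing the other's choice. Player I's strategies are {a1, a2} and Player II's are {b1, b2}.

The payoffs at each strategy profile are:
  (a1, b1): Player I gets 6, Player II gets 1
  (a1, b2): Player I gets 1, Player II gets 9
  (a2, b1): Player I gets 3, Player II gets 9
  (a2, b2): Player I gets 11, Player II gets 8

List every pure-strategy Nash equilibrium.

none

(a1, b1): Player II prefers b2 (9 > 1) — not an equilibrium.
(a1, b2): Player I prefers a2 (11 > 1) — not an equilibrium.
(a2, b1): Player I prefers a1 (6 > 3) — not an equilibrium.
(a2, b2): Player II prefers b1 (9 > 8) — not an equilibrium.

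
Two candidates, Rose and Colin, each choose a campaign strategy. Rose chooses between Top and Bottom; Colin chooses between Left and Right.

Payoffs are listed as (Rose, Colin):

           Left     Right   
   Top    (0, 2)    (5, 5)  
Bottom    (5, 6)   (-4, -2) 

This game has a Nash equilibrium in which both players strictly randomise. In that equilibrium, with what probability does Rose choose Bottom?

Let p be the probability that Rose plays Top. In a completely mixed equilibrium, Colin must be indifferent between Left and Right.
Colin's expected payoff from Left is 2p + 6(1−p); from Right it is 5p − 2(1−p).
Setting these equal: −4p + 6 = 7p − 2, so p = 8/11.
Therefore Rose plays Bottom with probability 1 − 8/11 = 3/11.

3/11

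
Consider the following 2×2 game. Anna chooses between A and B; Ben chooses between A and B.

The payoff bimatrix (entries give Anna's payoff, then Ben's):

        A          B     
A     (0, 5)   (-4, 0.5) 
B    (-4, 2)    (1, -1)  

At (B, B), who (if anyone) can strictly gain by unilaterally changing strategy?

Anna at (B, B) earns 1; deviating to A yields -4 — not better.
Ben earns -1; deviating to A yields 2 — a strict improvement.
Only Ben has a strictly profitable deviation.

Ben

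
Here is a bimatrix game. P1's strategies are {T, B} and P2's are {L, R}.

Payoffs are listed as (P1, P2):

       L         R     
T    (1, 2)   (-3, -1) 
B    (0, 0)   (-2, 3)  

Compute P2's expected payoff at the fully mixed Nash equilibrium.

First find x, the probability P1 plays T, from P2's indifference between L and R: 2x = −x + 3(1−x), giving x = 1/2.
Since P2 is indifferent in equilibrium, P2's expected payoff equals the payoff from either column against (1/2, 1/2). Using L: 2(1/2) = 1.

1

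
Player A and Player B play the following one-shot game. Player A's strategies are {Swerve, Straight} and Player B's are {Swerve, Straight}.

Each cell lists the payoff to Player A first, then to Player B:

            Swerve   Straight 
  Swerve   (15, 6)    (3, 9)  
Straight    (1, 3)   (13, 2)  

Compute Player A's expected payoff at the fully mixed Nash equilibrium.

8

First find y, the probability Player B plays Swerve, from Player A's indifference between Swerve and Straight: 15y + 3(1−y) = y + 13(1−y), giving y = 5/12.
Since Player A is indifferent in equilibrium, Player A's expected payoff equals the payoff from either row against (5/12, 7/12). Using Swerve: 15(5/12) + 3(7/12) = 8.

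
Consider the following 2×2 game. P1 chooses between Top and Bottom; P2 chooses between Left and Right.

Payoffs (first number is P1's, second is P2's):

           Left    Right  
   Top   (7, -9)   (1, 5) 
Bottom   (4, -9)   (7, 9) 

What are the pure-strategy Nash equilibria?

(Top, Left): P2 prefers Right (5 > -9) — not an equilibrium.
(Top, Right): P1 prefers Bottom (7 > 1) — not an equilibrium.
(Bottom, Left): P1 prefers Top (7 > 4); P2 prefers Right (9 > -9) — not an equilibrium.
(Bottom, Right): P1 gets 7 ≥ 1 from Top, and P2 gets 9 ≥ -9 from Left — Nash equilibrium.

(Bottom, Right)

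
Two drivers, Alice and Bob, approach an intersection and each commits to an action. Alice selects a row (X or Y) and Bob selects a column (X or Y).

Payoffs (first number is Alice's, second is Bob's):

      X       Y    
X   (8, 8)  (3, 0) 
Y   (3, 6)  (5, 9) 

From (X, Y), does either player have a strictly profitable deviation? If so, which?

Both

Alice at (X, Y) earns 3; deviating to Y yields 5 — a strict improvement.
Bob earns 0; deviating to X yields 8 — a strict improvement.
Both Alice and Bob have strictly profitable deviations.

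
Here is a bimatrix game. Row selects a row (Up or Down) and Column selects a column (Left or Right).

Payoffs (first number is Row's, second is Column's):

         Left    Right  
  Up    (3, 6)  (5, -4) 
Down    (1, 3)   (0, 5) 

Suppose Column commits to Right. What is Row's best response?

Against Right, Row earns 5 from Up and 0 from Down.
So Up is the best response.

Up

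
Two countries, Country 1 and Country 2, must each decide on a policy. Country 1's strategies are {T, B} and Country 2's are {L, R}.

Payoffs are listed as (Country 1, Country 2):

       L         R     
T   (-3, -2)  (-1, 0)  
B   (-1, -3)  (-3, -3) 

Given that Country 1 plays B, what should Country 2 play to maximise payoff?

Against B, Country 2 earns -3 from L and -3 from R.
So either strategy is a best response.

either — both L and R are best responses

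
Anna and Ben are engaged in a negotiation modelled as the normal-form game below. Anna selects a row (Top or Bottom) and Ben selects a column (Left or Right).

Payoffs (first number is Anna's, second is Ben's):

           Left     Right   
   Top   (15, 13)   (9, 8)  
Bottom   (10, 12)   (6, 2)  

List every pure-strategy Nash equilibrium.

(Top, Left)

(Top, Left): Anna gets 15 ≥ 10 from Bottom, and Ben gets 13 ≥ 8 from Right — Nash equilibrium.
(Top, Right): Ben prefers Left (13 > 8) — not an equilibrium.
(Bottom, Left): Anna prefers Top (15 > 10) — not an equilibrium.
(Bottom, Right): Anna prefers Top (9 > 6); Ben prefers Left (12 > 2) — not an equilibrium.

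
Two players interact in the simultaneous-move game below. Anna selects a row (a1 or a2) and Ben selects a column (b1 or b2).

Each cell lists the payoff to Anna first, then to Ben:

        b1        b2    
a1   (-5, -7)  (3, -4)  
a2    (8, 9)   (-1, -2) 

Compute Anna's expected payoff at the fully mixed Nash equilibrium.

19/17

First find y, the probability Ben plays b1, from Anna's indifference between a1 and a2: −5y + 3(1−y) = 8y − (1−y), giving y = 4/17.
Since Anna is indifferent in equilibrium, Anna's expected payoff equals the payoff from either row against (4/17, 13/17). Using a1: −5(4/17) + 3(13/17) = 19/17.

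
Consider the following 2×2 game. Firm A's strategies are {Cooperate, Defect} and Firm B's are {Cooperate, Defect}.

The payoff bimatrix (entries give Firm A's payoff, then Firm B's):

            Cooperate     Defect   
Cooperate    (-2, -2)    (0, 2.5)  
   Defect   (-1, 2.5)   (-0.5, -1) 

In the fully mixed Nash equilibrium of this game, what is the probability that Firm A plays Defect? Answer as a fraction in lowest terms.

Let x be the probability that Firm A plays Cooperate. In a completely mixed equilibrium, Firm B must be indifferent between Cooperate and Defect.
Firm B's expected payoff from Cooperate is −2x + 2.5(1−x); from Defect it is 2.5x − (1−x).
Setting these equal: −4.5x + 2.5 = 3.5x − 1, so x = 7/16.
Therefore Firm A plays Defect with probability 1 − 7/16 = 9/16.

9/16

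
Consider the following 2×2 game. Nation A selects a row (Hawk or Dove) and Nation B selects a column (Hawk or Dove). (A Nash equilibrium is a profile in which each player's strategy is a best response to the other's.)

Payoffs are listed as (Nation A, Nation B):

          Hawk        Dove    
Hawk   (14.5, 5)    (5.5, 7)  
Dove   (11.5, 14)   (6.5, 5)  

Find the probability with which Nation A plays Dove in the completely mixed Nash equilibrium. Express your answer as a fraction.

2/11

Let r be the probability that Nation A plays Hawk. In a completely mixed equilibrium, Nation B must be indifferent between Hawk and Dove.
Nation B's expected payoff from Hawk is 5r + 14(1−r); from Dove it is 7r + 5(1−r).
Setting these equal: −9r + 14 = 2r + 5, so r = 9/11.
Therefore Nation A plays Dove with probability 1 − 9/11 = 2/11.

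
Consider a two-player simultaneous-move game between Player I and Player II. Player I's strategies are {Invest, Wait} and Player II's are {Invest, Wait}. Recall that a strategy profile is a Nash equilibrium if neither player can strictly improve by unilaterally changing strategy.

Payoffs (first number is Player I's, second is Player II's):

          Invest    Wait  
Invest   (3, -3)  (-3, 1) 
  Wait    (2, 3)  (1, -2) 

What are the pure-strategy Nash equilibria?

none

(Invest, Invest): Player II prefers Wait (1 > -3) — not an equilibrium.
(Invest, Wait): Player I prefers Wait (1 > -3) — not an equilibrium.
(Wait, Invest): Player I prefers Invest (3 > 2) — not an equilibrium.
(Wait, Wait): Player II prefers Invest (3 > -2) — not an equilibrium.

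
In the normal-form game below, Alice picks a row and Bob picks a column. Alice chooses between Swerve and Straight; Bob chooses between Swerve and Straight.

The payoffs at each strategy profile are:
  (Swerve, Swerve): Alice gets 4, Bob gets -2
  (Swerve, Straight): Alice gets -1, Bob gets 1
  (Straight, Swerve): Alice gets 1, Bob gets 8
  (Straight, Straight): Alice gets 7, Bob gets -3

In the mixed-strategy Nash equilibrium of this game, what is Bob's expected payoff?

1/7

First find p, the probability Alice plays Swerve, from Bob's indifference between Swerve and Straight: −2p + 8(1−p) = p − 3(1−p), giving p = 11/14.
Since Bob is indifferent in equilibrium, Bob's expected payoff equals the payoff from either column against (11/14, 3/14). Using Swerve: −2(11/14) + 8(3/14) = 1/7.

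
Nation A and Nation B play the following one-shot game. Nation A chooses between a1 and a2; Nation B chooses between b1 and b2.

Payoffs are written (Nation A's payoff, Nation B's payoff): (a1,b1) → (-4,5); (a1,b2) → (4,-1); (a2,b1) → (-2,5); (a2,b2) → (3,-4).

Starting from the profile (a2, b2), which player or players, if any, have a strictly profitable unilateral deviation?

Nation A at (a2, b2) earns 3; deviating to a1 yields 4 — a strict improvement.
Nation B earns -4; deviating to b1 yields 5 — a strict improvement.
Both Nation A and Nation B have strictly profitable deviations.

Both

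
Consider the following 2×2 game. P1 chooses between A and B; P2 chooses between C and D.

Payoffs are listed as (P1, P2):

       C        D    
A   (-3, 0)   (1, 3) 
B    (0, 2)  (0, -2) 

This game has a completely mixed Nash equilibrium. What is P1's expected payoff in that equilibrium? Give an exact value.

0

First find q, the probability P2 plays C, from P1's indifference between A and B: −3q + (1−q) = 0, giving q = 1/4.
Since P1 is indifferent in equilibrium, P1's expected payoff equals the payoff from either row against (1/4, 3/4). Using A: −3(1/4) + (3/4) = 0.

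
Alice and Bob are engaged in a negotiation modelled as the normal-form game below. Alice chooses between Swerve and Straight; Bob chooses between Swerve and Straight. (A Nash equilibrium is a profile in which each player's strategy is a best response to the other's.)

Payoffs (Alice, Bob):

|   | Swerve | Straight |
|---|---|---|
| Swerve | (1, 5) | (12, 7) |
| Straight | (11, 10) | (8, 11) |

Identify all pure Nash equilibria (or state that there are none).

(Swerve, Straight)

(Swerve, Swerve): Alice prefers Straight (11 > 1); Bob prefers Straight (7 > 5) — not an equilibrium.
(Swerve, Straight): Alice gets 12 ≥ 8 from Straight, and Bob gets 7 ≥ 5 from Swerve — Nash equilibrium.
(Straight, Swerve): Bob prefers Straight (11 > 10) — not an equilibrium.
(Straight, Straight): Alice prefers Swerve (12 > 8) — not an equilibrium.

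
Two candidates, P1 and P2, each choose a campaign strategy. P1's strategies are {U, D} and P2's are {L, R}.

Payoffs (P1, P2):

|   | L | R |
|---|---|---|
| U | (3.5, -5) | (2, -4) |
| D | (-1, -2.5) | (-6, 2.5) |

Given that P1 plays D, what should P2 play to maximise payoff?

R

Against D, P2 earns -2.5 from L and 2.5 from R.
So R is the best response.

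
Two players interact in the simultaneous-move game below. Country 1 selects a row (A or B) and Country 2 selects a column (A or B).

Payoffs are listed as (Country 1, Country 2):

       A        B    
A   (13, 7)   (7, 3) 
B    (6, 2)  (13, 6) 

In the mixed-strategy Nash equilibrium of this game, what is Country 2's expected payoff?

First find p, the probability Country 1 plays A, from Country 2's indifference between A and B: 7p + 2(1−p) = 3p + 6(1−p), giving p = 1/2.
Since Country 2 is indifferent in equilibrium, Country 2's expected payoff equals the payoff from either column against (1/2, 1/2). Using A: 7(1/2) + 2(1/2) = 9/2.

9/2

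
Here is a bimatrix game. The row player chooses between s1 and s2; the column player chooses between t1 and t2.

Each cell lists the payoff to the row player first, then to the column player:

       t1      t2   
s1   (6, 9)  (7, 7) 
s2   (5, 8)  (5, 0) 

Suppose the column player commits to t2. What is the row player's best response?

Against t2, the row player earns 7 from s1 and 5 from s2.
So s1 is the best response.

s1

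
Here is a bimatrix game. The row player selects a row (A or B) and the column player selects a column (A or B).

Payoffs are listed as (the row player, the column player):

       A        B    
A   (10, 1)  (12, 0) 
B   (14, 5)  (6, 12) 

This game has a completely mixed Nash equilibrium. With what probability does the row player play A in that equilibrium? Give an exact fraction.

7/8

Let p be the probability that the row player plays A. In a completely mixed equilibrium, the column player must be indifferent between A and B.
The column player's expected payoff from A is p + 5(1−p); from B it is 12(1−p).
Setting these equal: −4p + 5 = −12p + 12, so p = 7/8.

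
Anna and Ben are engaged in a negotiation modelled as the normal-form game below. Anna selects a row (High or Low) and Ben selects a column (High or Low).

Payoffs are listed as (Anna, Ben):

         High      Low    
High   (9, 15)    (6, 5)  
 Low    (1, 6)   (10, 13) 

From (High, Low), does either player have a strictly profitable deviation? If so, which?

Both

Anna at (High, Low) earns 6; deviating to Low yields 10 — a strict improvement.
Ben earns 5; deviating to High yields 15 — a strict improvement.
Both Anna and Ben have strictly profitable deviations.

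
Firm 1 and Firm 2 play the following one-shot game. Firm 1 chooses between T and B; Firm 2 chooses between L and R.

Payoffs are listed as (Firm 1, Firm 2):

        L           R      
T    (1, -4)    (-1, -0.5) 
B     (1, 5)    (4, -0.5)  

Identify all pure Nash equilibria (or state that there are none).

(B, L)

(T, L): Firm 2 prefers R (-0.5 > -4) — not an equilibrium.
(T, R): Firm 1 prefers B (4 > -1) — not an equilibrium.
(B, L): Firm 1 gets 1 ≥ 1 from T, and Firm 2 gets 5 ≥ -0.5 from R — Nash equilibrium.
(B, R): Firm 2 prefers L (5 > -0.5) — not an equilibrium.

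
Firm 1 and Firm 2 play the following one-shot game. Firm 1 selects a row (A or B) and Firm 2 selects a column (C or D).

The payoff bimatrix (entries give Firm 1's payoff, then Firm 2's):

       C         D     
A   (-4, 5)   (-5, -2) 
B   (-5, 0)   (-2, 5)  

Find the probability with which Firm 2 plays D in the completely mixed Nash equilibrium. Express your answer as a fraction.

1/4

Let c be the probability that Firm 2 plays C. In a completely mixed equilibrium, Firm 1 must be indifferent between A and B.
Firm 1's expected payoff from A is −4c − 5(1−c); from B it is −5c − 2(1−c).
Setting these equal: c − 5 = −3c − 2, so c = 3/4.
Therefore Firm 2 plays D with probability 1 − 3/4 = 1/4.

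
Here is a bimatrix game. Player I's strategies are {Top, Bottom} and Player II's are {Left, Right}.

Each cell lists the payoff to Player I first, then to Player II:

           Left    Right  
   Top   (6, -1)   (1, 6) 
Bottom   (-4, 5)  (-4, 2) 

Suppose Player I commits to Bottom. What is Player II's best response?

Left

Against Bottom, Player II earns 5 from Left and 2 from Right.
So Left is the best response.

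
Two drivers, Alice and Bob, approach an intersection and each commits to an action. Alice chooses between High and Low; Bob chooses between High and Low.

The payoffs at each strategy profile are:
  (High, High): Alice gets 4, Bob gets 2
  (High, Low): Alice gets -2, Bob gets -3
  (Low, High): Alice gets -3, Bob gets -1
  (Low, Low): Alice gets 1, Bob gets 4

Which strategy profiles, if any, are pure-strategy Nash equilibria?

(High, High) and (Low, Low)

(High, High): Alice gets 4 ≥ -3 from Low, and Bob gets 2 ≥ -3 from Low — Nash equilibrium.
(High, Low): Alice prefers Low (1 > -2); Bob prefers High (2 > -3) — not an equilibrium.
(Low, High): Alice prefers High (4 > -3); Bob prefers Low (4 > -1) — not an equilibrium.
(Low, Low): Alice gets 1 ≥ -2 from High, and Bob gets 4 ≥ -1 from High — Nash equilibrium.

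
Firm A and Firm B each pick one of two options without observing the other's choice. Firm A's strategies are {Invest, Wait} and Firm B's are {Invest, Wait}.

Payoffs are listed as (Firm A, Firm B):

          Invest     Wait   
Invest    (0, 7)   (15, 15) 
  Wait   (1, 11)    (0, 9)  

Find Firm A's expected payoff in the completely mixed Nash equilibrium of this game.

First find y, the probability Firm B plays Invest, from Firm A's indifference between Invest and Wait: 15(1−y) = y, giving y = 15/16.
Since Firm A is indifferent in equilibrium, Firm A's expected payoff equals the payoff from either row against (15/16, 1/16). Using Invest: 15(1/16) = 15/16.

15/16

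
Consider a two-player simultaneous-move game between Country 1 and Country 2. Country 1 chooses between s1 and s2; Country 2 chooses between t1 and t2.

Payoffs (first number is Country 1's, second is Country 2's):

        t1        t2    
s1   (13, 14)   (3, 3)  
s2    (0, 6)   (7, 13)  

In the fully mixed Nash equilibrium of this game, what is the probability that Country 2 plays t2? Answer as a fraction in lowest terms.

13/17

Let y be the probability that Country 2 plays t1. In a completely mixed equilibrium, Country 1 must be indifferent between s1 and s2.
Country 1's expected payoff from s1 is 13y + 3(1−y); from s2 it is 7(1−y).
Setting these equal: 10y + 3 = −7y + 7, so y = 4/17.
Therefore Country 2 plays t2 with probability 1 − 4/17 = 13/17.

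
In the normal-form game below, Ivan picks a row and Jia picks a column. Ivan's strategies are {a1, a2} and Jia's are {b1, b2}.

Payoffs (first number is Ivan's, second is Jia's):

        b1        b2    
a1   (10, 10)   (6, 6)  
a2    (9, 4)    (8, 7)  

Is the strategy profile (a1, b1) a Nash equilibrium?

At (a1, b1), Ivan earns 10; switching to a2 would give 9, so Ivan has no profitable deviation.
Jia earns 10; switching to b2 would give 6, so Jia has no profitable deviation.
Neither player can gain by a unilateral deviation, so this profile is a Nash equilibrium.

Yes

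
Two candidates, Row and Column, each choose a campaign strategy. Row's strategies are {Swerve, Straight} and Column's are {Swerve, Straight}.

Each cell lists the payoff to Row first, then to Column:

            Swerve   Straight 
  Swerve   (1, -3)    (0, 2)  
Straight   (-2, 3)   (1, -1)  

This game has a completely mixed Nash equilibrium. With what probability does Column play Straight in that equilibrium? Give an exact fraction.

3/4

Let c be the probability that Column plays Swerve. In a completely mixed equilibrium, Row must be indifferent between Swerve and Straight.
Row's expected payoff from Swerve is c; from Straight it is −2c + (1−c).
Setting these equal: c = −3c + 1, so c = 1/4.
Therefore Column plays Straight with probability 1 − 1/4 = 3/4.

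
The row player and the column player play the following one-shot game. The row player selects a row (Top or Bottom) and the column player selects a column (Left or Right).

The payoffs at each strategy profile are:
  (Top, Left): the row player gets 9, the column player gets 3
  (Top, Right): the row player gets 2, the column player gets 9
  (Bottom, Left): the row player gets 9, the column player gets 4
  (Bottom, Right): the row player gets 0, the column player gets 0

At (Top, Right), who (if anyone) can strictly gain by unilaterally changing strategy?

The row player at (Top, Right) earns 2; deviating to Bottom yields 0 — not better.
The column player earns 9; deviating to Left yields 3 — not better.
Neither player can strictly improve; the profile is a Nash equilibrium.

Neither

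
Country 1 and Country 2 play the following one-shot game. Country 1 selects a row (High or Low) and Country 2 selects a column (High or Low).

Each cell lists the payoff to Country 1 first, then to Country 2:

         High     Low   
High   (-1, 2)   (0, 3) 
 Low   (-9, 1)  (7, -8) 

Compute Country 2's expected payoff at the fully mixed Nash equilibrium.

19/10

First find x, the probability Country 1 plays High, from Country 2's indifference between High and Low: 2x + (1−x) = 3x − 8(1−x), giving x = 9/10.
Since Country 2 is indifferent in equilibrium, Country 2's expected payoff equals the payoff from either column against (9/10, 1/10). Using High: 2(9/10) + (1/10) = 19/10.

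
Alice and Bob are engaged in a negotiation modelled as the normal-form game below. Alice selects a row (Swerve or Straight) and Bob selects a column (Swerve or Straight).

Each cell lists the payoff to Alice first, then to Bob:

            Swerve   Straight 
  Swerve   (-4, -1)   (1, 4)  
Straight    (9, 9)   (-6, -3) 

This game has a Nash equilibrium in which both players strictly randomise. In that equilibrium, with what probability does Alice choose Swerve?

12/17

Let x be the probability that Alice plays Swerve. In a completely mixed equilibrium, Bob must be indifferent between Swerve and Straight.
Bob's expected payoff from Swerve is −x + 9(1−x); from Straight it is 4x − 3(1−x).
Setting these equal: −10x + 9 = 7x − 3, so x = 12/17.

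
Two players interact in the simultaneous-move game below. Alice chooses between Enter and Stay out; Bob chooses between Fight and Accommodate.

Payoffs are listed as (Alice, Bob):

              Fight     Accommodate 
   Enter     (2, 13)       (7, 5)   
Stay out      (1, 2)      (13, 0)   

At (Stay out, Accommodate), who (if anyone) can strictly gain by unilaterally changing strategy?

Bob

Alice at (Stay out, Accommodate) earns 13; deviating to Enter yields 7 — not better.
Bob earns 0; deviating to Fight yields 2 — a strict improvement.
Only Bob has a strictly profitable deviation.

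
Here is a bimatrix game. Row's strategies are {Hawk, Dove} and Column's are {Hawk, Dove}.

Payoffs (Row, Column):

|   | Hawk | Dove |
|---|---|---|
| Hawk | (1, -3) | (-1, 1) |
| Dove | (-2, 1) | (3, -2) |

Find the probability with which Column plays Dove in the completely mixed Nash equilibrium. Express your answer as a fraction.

Let y be the probability that Column plays Hawk. In a completely mixed equilibrium, Row must be indifferent between Hawk and Dove.
Row's expected payoff from Hawk is y − (1−y); from Dove it is −2y + 3(1−y).
Setting these equal: 2y − 1 = −5y + 3, so y = 4/7.
Therefore Column plays Dove with probability 1 − 4/7 = 3/7.

3/7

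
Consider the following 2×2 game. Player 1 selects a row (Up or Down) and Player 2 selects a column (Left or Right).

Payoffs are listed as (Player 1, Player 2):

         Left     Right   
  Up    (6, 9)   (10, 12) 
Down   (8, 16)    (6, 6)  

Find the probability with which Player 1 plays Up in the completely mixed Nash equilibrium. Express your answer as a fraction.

10/13

Let x be the probability that Player 1 plays Up. In a completely mixed equilibrium, Player 2 must be indifferent between Left and Right.
Player 2's expected payoff from Left is 9x + 16(1−x); from Right it is 12x + 6(1−x).
Setting these equal: −7x + 16 = 6x + 6, so x = 10/13.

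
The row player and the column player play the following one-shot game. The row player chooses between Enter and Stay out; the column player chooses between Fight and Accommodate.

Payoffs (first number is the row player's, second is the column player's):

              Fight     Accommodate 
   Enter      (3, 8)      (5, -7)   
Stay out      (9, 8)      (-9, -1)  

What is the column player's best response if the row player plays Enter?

Fight

Against Enter, the column player earns 8 from Fight and -7 from Accommodate.
So Fight is the best response.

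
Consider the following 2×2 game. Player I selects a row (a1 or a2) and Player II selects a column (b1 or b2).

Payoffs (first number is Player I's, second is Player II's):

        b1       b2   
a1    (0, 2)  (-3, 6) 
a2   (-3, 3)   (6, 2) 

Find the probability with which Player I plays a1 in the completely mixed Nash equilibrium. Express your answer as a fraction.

Let p be the probability that Player I plays a1. In a completely mixed equilibrium, Player II must be indifferent between b1 and b2.
Player II's expected payoff from b1 is 2p + 3(1−p); from b2 it is 6p + 2(1−p).
Setting these equal: −p + 3 = 4p + 2, so p = 1/5.

1/5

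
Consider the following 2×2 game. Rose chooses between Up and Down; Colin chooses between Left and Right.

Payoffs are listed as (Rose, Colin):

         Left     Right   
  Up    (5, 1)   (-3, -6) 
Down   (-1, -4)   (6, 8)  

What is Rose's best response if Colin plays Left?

Against Left, Rose earns 5 from Up and -1 from Down.
So Up is the best response.

Up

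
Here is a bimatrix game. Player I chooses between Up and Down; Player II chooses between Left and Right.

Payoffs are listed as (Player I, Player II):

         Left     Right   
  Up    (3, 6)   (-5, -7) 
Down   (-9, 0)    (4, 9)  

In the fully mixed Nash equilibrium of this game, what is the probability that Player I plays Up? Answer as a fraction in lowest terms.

Let x be the probability that Player I plays Up. In a completely mixed equilibrium, Player II must be indifferent between Left and Right.
Player II's expected payoff from Left is 6x; from Right it is −7x + 9(1−x).
Setting these equal: 6x = −16x + 9, so x = 9/22.

9/22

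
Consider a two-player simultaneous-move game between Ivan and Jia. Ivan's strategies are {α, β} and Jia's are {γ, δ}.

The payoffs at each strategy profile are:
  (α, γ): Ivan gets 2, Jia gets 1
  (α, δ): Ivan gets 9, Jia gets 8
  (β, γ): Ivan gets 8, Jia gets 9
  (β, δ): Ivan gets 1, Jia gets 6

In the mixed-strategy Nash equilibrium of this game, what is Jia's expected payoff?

33/5

First find x, the probability Ivan plays α, from Jia's indifference between γ and δ: x + 9(1−x) = 8x + 6(1−x), giving x = 3/10.
Since Jia is indifferent in equilibrium, Jia's expected payoff equals the payoff from either column against (3/10, 7/10). Using γ: (3/10) + 9(7/10) = 33/5.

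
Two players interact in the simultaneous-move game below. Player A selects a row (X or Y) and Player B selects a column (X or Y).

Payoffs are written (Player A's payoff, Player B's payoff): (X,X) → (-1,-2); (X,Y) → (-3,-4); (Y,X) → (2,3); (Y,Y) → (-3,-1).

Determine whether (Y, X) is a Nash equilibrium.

Yes

At (Y, X), Player A earns 2; switching to X would give -1, so Player A has no profitable deviation.
Player B earns 3; switching to Y would give -1, so Player B has no profitable deviation.
Neither player can gain by a unilateral deviation, so this profile is a Nash equilibrium.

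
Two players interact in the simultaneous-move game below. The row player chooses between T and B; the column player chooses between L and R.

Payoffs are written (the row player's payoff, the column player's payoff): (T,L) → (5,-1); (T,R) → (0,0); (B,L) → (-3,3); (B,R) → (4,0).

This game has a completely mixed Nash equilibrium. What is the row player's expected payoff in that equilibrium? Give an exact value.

5/3

First find q, the probability the column player plays L, from the row player's indifference between T and B: 5q = −3q + 4(1−q), giving q = 1/3.
Since the row player is indifferent in equilibrium, the row player's expected payoff equals the payoff from either row against (1/3, 2/3). Using T: 5(1/3) = 5/3.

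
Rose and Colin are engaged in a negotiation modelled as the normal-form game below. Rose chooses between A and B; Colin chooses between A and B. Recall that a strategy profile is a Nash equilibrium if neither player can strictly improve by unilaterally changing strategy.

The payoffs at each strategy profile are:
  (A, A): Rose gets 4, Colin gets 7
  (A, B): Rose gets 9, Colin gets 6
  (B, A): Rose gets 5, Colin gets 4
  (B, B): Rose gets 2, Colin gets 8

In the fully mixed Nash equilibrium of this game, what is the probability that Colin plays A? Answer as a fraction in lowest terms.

Let y be the probability that Colin plays A. In a completely mixed equilibrium, Rose must be indifferent between A and B.
Rose's expected payoff from A is 4y + 9(1−y); from B it is 5y + 2(1−y).
Setting these equal: −5y + 9 = 3y + 2, so y = 7/8.

7/8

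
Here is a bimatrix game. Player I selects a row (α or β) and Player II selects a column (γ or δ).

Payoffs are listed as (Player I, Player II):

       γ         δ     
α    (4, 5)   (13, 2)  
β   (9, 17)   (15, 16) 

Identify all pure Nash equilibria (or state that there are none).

(β, γ)

(α, γ): Player I prefers β (9 > 4) — not an equilibrium.
(α, δ): Player I prefers β (15 > 13); Player II prefers γ (5 > 2) — not an equilibrium.
(β, γ): Player I gets 9 ≥ 4 from α, and Player II gets 17 ≥ 16 from δ — Nash equilibrium.
(β, δ): Player II prefers γ (17 > 16) — not an equilibrium.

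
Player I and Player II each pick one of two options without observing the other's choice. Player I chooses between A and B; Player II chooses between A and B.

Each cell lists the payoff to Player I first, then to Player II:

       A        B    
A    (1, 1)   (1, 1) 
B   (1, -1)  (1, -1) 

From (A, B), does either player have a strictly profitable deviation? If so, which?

Player I at (A, B) earns 1; deviating to B yields 1 — not better.
Player II earns 1; deviating to A yields 1 — not better.
Neither player can strictly improve; the profile is a Nash equilibrium.

Neither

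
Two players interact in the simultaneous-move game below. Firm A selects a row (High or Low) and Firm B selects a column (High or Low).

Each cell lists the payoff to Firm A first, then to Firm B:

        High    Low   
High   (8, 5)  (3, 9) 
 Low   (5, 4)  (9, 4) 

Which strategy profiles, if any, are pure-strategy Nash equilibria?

(High, High): Firm B prefers Low (9 > 5) — not an equilibrium.
(High, Low): Firm A prefers Low (9 > 3) — not an equilibrium.
(Low, High): Firm A prefers High (8 > 5) — not an equilibrium.
(Low, Low): Firm A gets 9 ≥ 3 from High, and Firm B gets 4 ≥ 4 from High — Nash equilibrium.

(Low, Low)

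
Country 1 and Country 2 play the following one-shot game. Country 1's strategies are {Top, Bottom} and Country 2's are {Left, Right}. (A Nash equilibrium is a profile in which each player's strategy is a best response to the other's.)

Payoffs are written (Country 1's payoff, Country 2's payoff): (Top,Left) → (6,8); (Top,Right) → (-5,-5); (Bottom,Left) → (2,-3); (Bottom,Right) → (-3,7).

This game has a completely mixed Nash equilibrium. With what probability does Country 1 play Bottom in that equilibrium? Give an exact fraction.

13/23

Let p be the probability that Country 1 plays Top. In a completely mixed equilibrium, Country 2 must be indifferent between Left and Right.
Country 2's expected payoff from Left is 8p − 3(1−p); from Right it is −5p + 7(1−p).
Setting these equal: 11p − 3 = −12p + 7, so p = 10/23.
Therefore Country 1 plays Bottom with probability 1 − 10/23 = 13/23.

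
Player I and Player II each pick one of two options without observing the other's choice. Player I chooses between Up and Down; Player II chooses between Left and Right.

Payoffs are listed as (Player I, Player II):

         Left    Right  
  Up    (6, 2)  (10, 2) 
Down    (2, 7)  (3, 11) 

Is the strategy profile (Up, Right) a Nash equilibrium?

Yes

At (Up, Right), Player I earns 10; switching to Down would give 3, so Player I has no profitable deviation.
Player II earns 2; switching to Left would give 2, so Player II has no profitable deviation.
Neither player can gain by a unilateral deviation, so this profile is a Nash equilibrium.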